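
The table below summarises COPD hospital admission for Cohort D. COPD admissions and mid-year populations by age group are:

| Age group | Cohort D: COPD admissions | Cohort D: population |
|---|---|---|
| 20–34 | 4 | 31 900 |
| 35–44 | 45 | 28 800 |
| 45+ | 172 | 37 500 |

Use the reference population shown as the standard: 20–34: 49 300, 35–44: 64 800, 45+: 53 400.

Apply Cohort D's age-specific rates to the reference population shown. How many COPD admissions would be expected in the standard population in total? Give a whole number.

352

Age-specific rates per 10 000 for Cohort D: 1.25, 15.62, 45.87.
Expected COPD admissions = Σ (standard pop × age-specific rate ÷ 10 000)
= 49 300×1.25/10 000 + 64 800×15.62/10 000 + 53 400×45.87/10 000
= 6.18 + 101.25 + 244.93 = 352.36.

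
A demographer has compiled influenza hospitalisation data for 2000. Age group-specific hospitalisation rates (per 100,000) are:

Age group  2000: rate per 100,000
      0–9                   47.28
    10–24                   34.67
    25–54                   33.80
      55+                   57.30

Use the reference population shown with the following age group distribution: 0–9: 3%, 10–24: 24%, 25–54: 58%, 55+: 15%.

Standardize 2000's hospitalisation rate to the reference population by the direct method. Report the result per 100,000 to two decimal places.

37.94

Standard weights: 0.03, 0.24, 0.58, 0.15.
Standardized rate: 0.0300×47.28 + 0.2400×34.67 + 0.5800×33.80 + 0.1500×57.30 = 37.9382 per 100,000.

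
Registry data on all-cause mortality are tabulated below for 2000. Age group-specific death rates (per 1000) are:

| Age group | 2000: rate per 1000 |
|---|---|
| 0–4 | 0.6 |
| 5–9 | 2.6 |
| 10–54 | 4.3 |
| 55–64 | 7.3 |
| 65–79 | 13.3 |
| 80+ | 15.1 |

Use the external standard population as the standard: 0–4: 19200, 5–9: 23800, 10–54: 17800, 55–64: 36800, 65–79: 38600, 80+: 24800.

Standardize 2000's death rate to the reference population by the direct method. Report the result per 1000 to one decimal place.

Standard total = 161000; weights = 0.1193, 0.1478, 0.1106, 0.2286, 0.2398, 0.1540.
Standardized rate: 0.1193×0.6 + 0.1478×2.6 + 0.1106×4.3 + 0.2286×7.3 + 0.2398×13.3 + 0.1540×15.1 = 8.1145 per 1000.

8.1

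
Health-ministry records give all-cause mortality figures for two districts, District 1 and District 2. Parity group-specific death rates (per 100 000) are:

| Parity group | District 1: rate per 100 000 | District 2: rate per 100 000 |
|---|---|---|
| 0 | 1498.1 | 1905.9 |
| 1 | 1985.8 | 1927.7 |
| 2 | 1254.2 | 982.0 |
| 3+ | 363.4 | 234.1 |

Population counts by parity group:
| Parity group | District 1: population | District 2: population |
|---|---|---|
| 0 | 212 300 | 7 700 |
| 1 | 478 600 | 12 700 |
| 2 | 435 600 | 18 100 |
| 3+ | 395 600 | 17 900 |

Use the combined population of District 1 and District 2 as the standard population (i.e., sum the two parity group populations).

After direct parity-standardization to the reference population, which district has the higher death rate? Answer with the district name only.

District 1

Combined standard total = 1 578 500; weights = 0.1394, 0.3112, 0.2874, 0.2620.
District 1: 0.1394×1498.1 + 0.3112×1985.8 + 0.2874×1254.2 + 0.2620×363.4 = 1282.5480 per 100 000.
District 2: 0.1394×1905.9 + 0.3112×1927.7 + 0.2874×982.0 + 0.2620×234.1 = 1209.1928 per 100 000.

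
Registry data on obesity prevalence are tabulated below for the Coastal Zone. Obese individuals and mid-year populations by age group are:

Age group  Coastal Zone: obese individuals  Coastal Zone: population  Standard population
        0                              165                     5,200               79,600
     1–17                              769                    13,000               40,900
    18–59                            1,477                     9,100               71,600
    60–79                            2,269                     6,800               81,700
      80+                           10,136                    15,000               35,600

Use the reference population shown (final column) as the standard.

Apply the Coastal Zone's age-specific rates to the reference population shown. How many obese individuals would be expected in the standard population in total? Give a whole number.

67884

Age-specific rates per 1,000 for the Coastal Zone: 31.731, 59.154, 162.308, 333.676, 675.733.
Expected obese individuals = Σ (standard pop × age-specific rate ÷ 1,000)
= 79,600×31.731/1,000 + 40,900×59.154/1,000 + 71,600×162.308/1,000 + 81,700×333.676/1,000 + 35,600×675.733/1,000
= 2525.77 + 2419.39 + 11621.23 + 27261.37 + 24056.11 = 67883.87.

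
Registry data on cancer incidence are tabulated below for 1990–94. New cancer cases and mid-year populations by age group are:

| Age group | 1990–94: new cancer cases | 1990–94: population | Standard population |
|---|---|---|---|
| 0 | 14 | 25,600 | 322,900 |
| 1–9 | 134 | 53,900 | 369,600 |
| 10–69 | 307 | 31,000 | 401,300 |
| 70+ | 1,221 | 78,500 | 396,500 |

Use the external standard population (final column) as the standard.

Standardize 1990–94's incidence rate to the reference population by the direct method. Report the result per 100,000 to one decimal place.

Age-specific rates per 100,000 for 1990–94: 54.69, 248.61, 990.32, 1555.41.
Standard total = 1,490,300; weights = 0.2167, 0.2480, 0.2693, 0.2661.
Standardized rate: 0.2167×54.69 + 0.2480×248.61 + 0.2693×990.32 + 0.2661×1555.41 = 753.9975 per 100,000.

754.0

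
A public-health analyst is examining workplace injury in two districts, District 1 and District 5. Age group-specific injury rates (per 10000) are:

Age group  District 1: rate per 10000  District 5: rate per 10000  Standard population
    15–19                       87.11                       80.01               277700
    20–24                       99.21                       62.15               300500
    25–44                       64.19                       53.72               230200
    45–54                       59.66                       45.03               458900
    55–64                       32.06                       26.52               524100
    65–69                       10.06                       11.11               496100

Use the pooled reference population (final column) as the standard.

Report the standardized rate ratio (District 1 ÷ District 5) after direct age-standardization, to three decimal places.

Standard total = 2287500; weights = 0.1214, 0.1314, 0.1006, 0.2006, 0.2291, 0.2169.
District 1: 0.1214×87.11 + 0.1314×99.21 + 0.1006×64.19 + 0.2006×59.66 + 0.2291×32.06 + 0.2169×10.06 = 51.5633 per 10000.
District 5: 0.1214×80.01 + 0.1314×62.15 + 0.1006×53.72 + 0.2006×45.03 + 0.2291×26.52 + 0.2169×11.11 = 40.8027 per 10000.
Ratio = 51.5633 ÷ 40.8027 = 1.26372.

1.264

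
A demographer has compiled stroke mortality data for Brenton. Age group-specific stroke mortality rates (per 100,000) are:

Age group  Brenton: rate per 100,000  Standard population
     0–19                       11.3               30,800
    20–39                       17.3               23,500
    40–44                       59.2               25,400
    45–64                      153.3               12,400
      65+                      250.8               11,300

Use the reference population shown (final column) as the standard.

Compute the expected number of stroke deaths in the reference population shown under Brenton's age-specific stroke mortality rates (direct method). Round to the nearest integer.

Expected stroke deaths = Σ (standard pop × age-specific rate ÷ 100,000)
= 30,800×11.3/100,000 + 23,500×17.3/100,000 + 25,400×59.2/100,000 + 12,400×153.3/100,000 + 11,300×250.8/100,000
= 3.48 + 4.07 + 15.04 + 19.01 + 28.34 = 69.93.

70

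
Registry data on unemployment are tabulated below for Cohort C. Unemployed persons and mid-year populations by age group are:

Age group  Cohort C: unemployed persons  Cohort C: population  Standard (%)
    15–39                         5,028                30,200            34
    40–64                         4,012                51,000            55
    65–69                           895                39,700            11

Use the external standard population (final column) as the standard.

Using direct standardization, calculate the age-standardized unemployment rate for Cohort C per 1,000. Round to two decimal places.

Age-specific rates per 1,000 for Cohort C: 166.490, 78.667, 22.544.
Standard weights: 0.34, 0.55, 0.11.
Standardized rate: 0.3400×166.490 + 0.5500×78.667 + 0.1100×22.544 = 102.3531 per 1,000.

102.35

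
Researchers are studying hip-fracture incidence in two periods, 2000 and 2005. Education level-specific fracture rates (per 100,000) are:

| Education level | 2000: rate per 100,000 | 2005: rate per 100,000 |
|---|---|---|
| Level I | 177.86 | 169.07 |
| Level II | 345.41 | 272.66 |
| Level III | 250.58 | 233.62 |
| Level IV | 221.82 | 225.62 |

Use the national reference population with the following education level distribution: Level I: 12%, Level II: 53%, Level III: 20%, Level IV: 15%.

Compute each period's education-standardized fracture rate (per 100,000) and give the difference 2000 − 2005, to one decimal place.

42.4

Standard weights: 0.12, 0.53, 0.20, 0.15.
2000: 0.1200×177.86 + 0.5300×345.41 + 0.2000×250.58 + 0.1500×221.82 = 287.7995 per 100,000.
2005: 0.1200×169.07 + 0.5300×272.66 + 0.2000×233.62 + 0.1500×225.62 = 245.3652 per 100,000.
Difference = 287.7995 − 245.3652 = 42.4343.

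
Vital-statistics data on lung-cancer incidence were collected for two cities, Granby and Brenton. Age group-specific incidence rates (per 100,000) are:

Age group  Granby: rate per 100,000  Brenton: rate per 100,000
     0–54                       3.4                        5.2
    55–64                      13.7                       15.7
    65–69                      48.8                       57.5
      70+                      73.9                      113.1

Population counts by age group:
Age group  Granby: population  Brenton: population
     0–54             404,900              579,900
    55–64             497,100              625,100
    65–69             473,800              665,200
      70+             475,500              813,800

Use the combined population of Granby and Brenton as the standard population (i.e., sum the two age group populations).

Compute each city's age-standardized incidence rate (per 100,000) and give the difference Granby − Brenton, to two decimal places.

-14.21

Combined standard total = 4,535,300; weights = 0.2171, 0.2474, 0.2511, 0.2843.
Granby: 0.2171×3.4 + 0.2474×13.7 + 0.2511×48.8 + 0.2843×73.9 = 37.3922 per 100,000.
Brenton: 0.2171×5.2 + 0.2474×15.7 + 0.2511×57.5 + 0.2843×113.1 = 51.6067 per 100,000.
Difference = 37.3922 − 51.6067 = -14.2145.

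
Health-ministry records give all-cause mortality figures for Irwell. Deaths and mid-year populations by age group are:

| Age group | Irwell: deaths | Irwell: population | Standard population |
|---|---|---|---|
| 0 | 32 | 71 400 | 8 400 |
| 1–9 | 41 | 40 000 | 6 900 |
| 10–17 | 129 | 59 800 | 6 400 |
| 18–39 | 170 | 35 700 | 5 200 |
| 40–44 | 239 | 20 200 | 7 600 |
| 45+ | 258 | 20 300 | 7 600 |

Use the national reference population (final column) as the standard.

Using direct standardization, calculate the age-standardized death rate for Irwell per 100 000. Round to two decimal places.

560.37

Age-specific rates per 100 000 for Irwell: 44.82, 102.50, 215.72, 476.19, 1183.17, 1270.94.
Standard total = 42 100; weights = 0.1995, 0.1639, 0.1520, 0.1235, 0.1805, 0.1805.
Standardized rate: 0.1995×44.82 + 0.1639×102.50 + 0.1520×215.72 + 0.1235×476.19 + 0.1805×1183.17 + 0.1805×1270.94 = 560.3731 per 100 000.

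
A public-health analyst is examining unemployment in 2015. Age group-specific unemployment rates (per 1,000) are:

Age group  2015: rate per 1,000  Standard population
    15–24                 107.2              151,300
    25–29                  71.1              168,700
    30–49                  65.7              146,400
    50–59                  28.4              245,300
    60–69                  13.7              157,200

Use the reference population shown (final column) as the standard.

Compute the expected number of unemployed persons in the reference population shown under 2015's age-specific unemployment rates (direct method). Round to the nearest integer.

Expected unemployed persons = Σ (standard pop × age-specific rate ÷ 1,000)
= 151,300×107.2/1,000 + 168,700×71.1/1,000 + 146,400×65.7/1,000 + 245,300×28.4/1,000 + 157,200×13.7/1,000
= 16219.36 + 11994.57 + 9618.48 + 6966.52 + 2153.64 = 46952.57.

46953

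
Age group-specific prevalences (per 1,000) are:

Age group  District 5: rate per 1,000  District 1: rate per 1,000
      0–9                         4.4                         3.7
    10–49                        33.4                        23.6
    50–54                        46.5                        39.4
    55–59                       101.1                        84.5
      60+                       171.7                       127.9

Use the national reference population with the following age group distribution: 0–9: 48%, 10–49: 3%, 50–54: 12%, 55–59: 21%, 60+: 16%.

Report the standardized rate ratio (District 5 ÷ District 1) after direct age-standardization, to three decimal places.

1.264

Standard weights: 0.48, 0.03, 0.12, 0.21, 0.16.
District 5: 0.4800×4.4 + 0.0300×33.4 + 0.1200×46.5 + 0.2100×101.1 + 0.1600×171.7 = 57.3970 per 1,000.
District 1: 0.4800×3.7 + 0.0300×23.6 + 0.1200×39.4 + 0.2100×84.5 + 0.1600×127.9 = 45.4210 per 1,000.
Ratio = 57.3970 ÷ 45.4210 = 1.26367.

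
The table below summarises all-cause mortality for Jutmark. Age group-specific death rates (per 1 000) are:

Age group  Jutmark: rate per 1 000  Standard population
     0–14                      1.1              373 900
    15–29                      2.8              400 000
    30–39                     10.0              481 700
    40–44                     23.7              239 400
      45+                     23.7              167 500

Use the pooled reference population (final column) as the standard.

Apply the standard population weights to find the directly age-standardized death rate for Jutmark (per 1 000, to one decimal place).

Standard total = 1 662 500; weights = 0.2249, 0.2406, 0.2897, 0.1440, 0.1008.
Standardized rate: 0.2249×1.1 + 0.2406×2.8 + 0.2897×10.0 + 0.1440×23.7 + 0.1008×23.7 = 9.6191 per 1 000.

9.6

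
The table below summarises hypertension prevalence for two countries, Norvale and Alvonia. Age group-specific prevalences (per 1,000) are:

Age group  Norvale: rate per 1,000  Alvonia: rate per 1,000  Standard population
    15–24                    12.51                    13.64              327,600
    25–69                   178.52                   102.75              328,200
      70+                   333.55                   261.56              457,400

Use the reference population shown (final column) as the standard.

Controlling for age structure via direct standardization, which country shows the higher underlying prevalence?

Norvale

Standard total = 1,113,200; weights = 0.2943, 0.2948, 0.4109.
Norvale: 0.2943×12.51 + 0.2948×178.52 + 0.4109×333.55 = 193.3654 per 1,000.
Alvonia: 0.2943×13.64 + 0.2948×102.75 + 0.4109×261.56 = 141.7792 per 1,000.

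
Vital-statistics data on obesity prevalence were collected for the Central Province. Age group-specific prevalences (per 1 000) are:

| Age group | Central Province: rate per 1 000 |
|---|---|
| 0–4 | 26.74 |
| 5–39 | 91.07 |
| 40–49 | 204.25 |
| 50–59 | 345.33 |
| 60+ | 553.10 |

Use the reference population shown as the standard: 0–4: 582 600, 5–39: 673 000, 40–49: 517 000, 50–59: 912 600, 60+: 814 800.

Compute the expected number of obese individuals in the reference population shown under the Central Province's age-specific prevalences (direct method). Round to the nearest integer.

948280

Expected obese individuals = Σ (standard pop × age-specific rate ÷ 1 000)
= 582 600×26.74/1 000 + 673 000×91.07/1 000 + 517 000×204.25/1 000 + 912 600×345.33/1 000 + 814 800×553.10/1 000
= 15578.72 + 61290.11 + 105597.25 + 315148.16 + 450665.88 = 948280.12.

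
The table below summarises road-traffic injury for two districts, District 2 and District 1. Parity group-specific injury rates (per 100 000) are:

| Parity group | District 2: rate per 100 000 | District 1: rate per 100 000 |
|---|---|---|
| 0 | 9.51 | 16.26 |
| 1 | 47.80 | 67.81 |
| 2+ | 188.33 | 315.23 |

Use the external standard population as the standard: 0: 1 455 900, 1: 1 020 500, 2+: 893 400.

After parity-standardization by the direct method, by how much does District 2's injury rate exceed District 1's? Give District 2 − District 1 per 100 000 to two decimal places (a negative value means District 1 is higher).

-42.62

Standard total = 3 369 800; weights = 0.4320, 0.3028, 0.2651.
District 2: 0.4320×9.51 + 0.3028×47.80 + 0.2651×188.33 = 68.5143 per 100 000.
District 1: 0.4320×16.26 + 0.3028×67.81 + 0.2651×315.23 = 111.1340 per 100 000.
Difference = 68.5143 − 111.1340 = -42.6197.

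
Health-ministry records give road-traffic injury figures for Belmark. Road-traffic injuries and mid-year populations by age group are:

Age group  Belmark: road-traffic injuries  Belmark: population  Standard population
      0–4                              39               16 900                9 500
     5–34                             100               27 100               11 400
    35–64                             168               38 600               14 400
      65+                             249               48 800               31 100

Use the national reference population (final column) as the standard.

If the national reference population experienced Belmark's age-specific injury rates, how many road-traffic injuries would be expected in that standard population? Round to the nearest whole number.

285

Age-specific rates per 100 000 for Belmark: 230.77, 369.00, 435.23, 510.25.
Expected road-traffic injuries = Σ (standard pop × age-specific rate ÷ 100 000)
= 9 500×230.77/100 000 + 11 400×369.00/100 000 + 14 400×435.23/100 000 + 31 100×510.25/100 000
= 21.92 + 42.07 + 62.67 + 158.69 = 285.35.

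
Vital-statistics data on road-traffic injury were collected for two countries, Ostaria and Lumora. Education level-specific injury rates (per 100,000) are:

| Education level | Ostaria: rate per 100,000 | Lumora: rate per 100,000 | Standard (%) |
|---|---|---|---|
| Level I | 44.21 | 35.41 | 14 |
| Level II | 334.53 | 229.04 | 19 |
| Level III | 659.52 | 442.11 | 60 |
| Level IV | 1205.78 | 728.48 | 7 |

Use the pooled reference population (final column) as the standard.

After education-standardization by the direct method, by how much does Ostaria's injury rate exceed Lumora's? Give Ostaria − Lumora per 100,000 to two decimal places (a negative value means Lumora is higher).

185.13

Standard weights: 0.14, 0.19, 0.60, 0.07.
Ostaria: 0.1400×44.21 + 0.1900×334.53 + 0.6000×659.52 + 0.0700×1205.78 = 549.8667 per 100,000.
Lumora: 0.1400×35.41 + 0.1900×229.04 + 0.6000×442.11 + 0.0700×728.48 = 364.7346 per 100,000.
Difference = 549.8667 − 364.7346 = 185.1321.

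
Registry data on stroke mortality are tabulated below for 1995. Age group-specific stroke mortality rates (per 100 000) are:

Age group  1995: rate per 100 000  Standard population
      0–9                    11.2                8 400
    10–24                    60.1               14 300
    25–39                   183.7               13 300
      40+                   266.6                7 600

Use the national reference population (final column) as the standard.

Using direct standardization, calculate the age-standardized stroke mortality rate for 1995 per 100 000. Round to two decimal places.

Standard total = 43 600; weights = 0.1927, 0.3280, 0.3050, 0.1743.
Standardized rate: 0.1927×11.2 + 0.3280×60.1 + 0.3050×183.7 + 0.1743×266.6 = 124.3780 per 100 000.

124.38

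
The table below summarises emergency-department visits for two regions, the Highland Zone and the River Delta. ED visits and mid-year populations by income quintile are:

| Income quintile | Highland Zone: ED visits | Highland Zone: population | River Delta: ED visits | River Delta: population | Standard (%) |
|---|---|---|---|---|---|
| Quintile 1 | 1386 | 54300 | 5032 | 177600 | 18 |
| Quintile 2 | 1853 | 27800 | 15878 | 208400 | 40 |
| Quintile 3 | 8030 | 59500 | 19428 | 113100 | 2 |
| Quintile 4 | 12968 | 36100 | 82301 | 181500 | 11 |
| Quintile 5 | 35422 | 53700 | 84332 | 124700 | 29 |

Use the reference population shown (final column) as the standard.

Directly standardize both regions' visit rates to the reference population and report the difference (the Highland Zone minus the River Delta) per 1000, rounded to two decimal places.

-20.25

Income-specific rates per 1000 for the Highland Zone: 25.525, 66.655, 134.958, 359.224, 659.628.
For the River Delta: 28.333, 76.190, 171.777, 453.449, 676.279.
Standard weights: 0.18, 0.40, 0.02, 0.11, 0.29.
The Highland Zone: 0.1800×25.525 + 0.4000×66.655 + 0.0200×134.958 + 0.1100×359.224 + 0.2900×659.628 = 264.7622 per 1000.
The River Delta: 0.1800×28.333 + 0.4000×76.190 + 0.0200×171.777 + 0.1100×453.449 + 0.2900×676.279 = 285.0119 per 1000.
Difference = 264.7622 − 285.0119 = -20.2497.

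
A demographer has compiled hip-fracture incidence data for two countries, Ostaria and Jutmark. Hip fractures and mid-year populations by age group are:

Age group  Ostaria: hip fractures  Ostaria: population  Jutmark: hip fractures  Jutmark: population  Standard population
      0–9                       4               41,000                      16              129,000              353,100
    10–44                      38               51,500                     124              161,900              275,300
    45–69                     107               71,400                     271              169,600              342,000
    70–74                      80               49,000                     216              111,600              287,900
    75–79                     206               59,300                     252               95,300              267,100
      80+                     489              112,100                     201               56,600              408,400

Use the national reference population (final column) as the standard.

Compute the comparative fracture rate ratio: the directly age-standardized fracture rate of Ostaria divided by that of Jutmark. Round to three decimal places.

1.118

Age-specific rates per 100,000 for Ostaria: 9.76, 73.79, 149.86, 163.27, 347.39, 436.22.
For Jutmark: 12.40, 76.59, 159.79, 193.55, 264.43, 355.12.
Standard total = 1,933,800; weights = 0.1826, 0.1424, 0.1769, 0.1489, 0.1381, 0.2112.
Ostaria: 0.1826×9.76 + 0.1424×73.79 + 0.1769×149.86 + 0.1489×163.27 + 0.1381×347.39 + 0.2112×436.22 = 203.2023 per 100,000.
Jutmark: 0.1826×12.40 + 0.1424×76.59 + 0.1769×159.79 + 0.1489×193.55 + 0.1381×264.43 + 0.2112×355.12 = 181.7645 per 100,000.
Ratio = 203.2023 ÷ 181.7645 = 1.11794.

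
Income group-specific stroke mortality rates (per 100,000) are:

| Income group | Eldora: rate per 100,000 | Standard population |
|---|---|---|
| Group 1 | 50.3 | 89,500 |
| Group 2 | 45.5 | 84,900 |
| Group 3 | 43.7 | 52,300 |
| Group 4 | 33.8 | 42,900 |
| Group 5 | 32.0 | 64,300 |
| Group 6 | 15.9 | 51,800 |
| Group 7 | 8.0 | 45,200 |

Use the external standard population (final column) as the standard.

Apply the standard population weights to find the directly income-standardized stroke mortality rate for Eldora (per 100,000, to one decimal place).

35.6

Standard total = 430,900; weights = 0.2077, 0.1970, 0.1214, 0.0996, 0.1492, 0.1202, 0.1049.
Standardized rate: 0.2077×50.3 + 0.1970×45.5 + 0.1214×43.7 + 0.0996×33.8 + 0.1492×32.0 + 0.1202×15.9 + 0.1049×8.0 = 35.6072 per 100,000.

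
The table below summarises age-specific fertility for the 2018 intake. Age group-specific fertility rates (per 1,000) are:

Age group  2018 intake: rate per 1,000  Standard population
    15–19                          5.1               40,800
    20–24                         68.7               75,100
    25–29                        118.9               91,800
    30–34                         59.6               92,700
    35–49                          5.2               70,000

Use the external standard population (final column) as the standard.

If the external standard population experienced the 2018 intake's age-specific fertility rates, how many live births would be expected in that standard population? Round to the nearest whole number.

22171

Expected live births = Σ (standard pop × age-specific rate ÷ 1,000)
= 40,800×5.1/1,000 + 75,100×68.7/1,000 + 91,800×118.9/1,000 + 92,700×59.6/1,000 + 70,000×5.2/1,000
= 208.08 + 5159.37 + 10915.02 + 5524.92 + 364.00 = 22171.39.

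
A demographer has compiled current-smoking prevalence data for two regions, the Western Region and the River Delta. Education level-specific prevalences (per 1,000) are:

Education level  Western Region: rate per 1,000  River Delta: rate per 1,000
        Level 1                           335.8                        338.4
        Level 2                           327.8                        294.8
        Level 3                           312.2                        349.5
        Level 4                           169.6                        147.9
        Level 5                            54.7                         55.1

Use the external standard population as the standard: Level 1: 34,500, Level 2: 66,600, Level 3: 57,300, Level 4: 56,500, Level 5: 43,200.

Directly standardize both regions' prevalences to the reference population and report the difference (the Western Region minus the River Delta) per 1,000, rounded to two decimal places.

Standard total = 258,100; weights = 0.1337, 0.2580, 0.2220, 0.2189, 0.1674.
The Western Region: 0.1337×335.8 + 0.2580×327.8 + 0.2220×312.2 + 0.2189×169.6 + 0.1674×54.7 = 245.0642 per 1,000.
The River Delta: 0.1337×338.4 + 0.2580×294.8 + 0.2220×349.5 + 0.2189×147.9 + 0.1674×55.1 = 240.4940 per 1,000.
Difference = 245.0642 − 240.4940 = 4.5702.

4.57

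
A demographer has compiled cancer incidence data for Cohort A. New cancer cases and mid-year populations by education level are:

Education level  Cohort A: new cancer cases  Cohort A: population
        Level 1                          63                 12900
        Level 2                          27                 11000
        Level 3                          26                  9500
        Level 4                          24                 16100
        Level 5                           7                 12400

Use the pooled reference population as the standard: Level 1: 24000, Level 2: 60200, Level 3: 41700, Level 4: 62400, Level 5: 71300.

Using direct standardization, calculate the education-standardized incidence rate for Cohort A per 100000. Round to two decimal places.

197.37

Education-specific rates per 100000 for Cohort A: 488.37, 245.45, 273.68, 149.07, 56.45.
Standard total = 259600; weights = 0.0924, 0.2319, 0.1606, 0.2404, 0.2747.
Standardized rate: 0.0924×488.37 + 0.2319×245.45 + 0.1606×273.68 + 0.2404×149.07 + 0.2747×56.45 = 197.3682 per 100000.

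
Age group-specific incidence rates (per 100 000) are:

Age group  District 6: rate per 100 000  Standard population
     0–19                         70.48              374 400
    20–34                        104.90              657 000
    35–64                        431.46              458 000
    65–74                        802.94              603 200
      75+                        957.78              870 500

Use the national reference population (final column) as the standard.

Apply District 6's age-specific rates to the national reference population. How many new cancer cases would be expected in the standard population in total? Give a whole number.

16110

Expected new cancer cases = Σ (standard pop × age-specific rate ÷ 100 000)
= 374 400×70.48/100 000 + 657 000×104.90/100 000 + 458 000×431.46/100 000 + 603 200×802.94/100 000 + 870 500×957.78/100 000
= 263.88 + 689.19 + 1976.09 + 4843.33 + 8337.47 = 16109.97.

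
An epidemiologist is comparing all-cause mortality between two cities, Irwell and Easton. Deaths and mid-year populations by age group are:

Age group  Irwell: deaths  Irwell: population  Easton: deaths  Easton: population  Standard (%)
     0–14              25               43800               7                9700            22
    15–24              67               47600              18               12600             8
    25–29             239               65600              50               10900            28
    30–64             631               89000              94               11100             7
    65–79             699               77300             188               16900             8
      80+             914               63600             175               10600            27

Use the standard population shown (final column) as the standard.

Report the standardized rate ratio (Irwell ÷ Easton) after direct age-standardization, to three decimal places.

Age-specific rates per 1000 for Irwell: 0.571, 1.408, 3.643, 7.090, 9.043, 14.371.
For Easton: 0.722, 1.429, 4.587, 8.468, 11.124, 16.509.
Standard weights: 0.22, 0.08, 0.28, 0.07, 0.08, 0.27.
Irwell: 0.2200×0.571 + 0.0800×1.408 + 0.2800×3.643 + 0.0700×7.090 + 0.0800×9.043 + 0.2700×14.371 = 6.3582 per 1000.
Easton: 0.2200×0.722 + 0.0800×1.429 + 0.2800×4.587 + 0.0700×8.468 + 0.0800×11.124 + 0.2700×16.509 = 7.4977 per 1000.
Ratio = 6.3582 ÷ 7.4977 = 0.84802.

0.848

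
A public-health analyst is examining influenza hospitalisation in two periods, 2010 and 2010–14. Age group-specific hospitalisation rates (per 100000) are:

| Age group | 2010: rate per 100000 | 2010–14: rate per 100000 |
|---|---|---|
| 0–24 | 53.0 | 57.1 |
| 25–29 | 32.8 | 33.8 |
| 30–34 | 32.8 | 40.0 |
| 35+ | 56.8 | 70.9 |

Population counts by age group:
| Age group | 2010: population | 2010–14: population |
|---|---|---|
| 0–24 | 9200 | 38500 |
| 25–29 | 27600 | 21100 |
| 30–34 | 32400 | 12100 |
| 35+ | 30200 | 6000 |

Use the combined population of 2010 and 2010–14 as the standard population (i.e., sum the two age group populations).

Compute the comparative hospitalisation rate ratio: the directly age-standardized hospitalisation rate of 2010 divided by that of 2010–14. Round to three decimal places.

0.877

Combined standard total = 177100; weights = 0.2693, 0.2750, 0.2513, 0.2044.
2010: 0.2693×53.0 + 0.2750×32.8 + 0.2513×32.8 + 0.2044×56.8 = 43.1464 per 100000.
2010–14: 0.2693×57.1 + 0.2750×33.8 + 0.2513×40.0 + 0.2044×70.9 = 49.2169 per 100000.
Ratio = 43.1464 ÷ 49.2169 = 0.87666.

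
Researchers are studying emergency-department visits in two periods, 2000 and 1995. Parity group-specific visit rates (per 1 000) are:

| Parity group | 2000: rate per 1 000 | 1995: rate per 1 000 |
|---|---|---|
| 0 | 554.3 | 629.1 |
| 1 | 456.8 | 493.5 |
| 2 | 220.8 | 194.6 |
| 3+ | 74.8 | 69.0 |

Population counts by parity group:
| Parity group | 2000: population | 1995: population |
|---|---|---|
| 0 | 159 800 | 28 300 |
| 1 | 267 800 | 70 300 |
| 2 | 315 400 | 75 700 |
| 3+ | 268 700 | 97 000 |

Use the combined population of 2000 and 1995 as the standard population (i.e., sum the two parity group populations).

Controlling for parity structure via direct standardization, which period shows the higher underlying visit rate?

Combined standard total = 1 283 000; weights = 0.1466, 0.2635, 0.3048, 0.2850.
2000: 0.1466×554.3 + 0.2635×456.8 + 0.3048×220.8 + 0.2850×74.8 = 290.2706 per 1 000.
1995: 0.1466×629.1 + 0.2635×493.5 + 0.3048×194.6 + 0.2850×69.0 = 301.2684 per 1 000.
The crude rates (297.17 vs 272.47) would put 2000 higher, but that reflects its parity composition; once standardized to a common parity structure, 1995 has the higher underlying rate.

1995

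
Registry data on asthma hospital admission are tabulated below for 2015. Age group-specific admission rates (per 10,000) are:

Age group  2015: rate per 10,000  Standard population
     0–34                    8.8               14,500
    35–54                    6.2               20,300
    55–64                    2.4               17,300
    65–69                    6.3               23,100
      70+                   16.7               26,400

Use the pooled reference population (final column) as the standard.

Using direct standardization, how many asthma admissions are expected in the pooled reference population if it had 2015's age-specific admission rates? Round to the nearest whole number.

88

Expected asthma admissions = Σ (standard pop × age-specific rate ÷ 10,000)
= 14,500×8.8/10,000 + 20,300×6.2/10,000 + 17,300×2.4/10,000 + 23,100×6.3/10,000 + 26,400×16.7/10,000
= 12.76 + 12.59 + 4.15 + 14.55 + 44.09 = 88.14.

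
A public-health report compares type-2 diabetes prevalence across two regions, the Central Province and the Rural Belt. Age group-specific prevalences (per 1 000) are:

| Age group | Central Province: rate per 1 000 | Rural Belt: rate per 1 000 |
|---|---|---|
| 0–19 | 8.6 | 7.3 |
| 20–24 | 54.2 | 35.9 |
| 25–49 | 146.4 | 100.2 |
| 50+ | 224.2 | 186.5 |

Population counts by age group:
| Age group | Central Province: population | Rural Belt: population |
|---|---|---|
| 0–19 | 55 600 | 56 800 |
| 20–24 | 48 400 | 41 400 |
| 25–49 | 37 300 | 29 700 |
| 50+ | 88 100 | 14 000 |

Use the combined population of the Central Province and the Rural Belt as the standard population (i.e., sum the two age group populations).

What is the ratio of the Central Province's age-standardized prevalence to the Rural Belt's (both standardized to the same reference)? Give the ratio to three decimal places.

1.293

Combined standard total = 371 300; weights = 0.3027, 0.2419, 0.1804, 0.2750.
The Central Province: 0.3027×8.6 + 0.2419×54.2 + 0.1804×146.4 + 0.2750×224.2 = 103.7797 per 1 000.
The Rural Belt: 0.3027×7.3 + 0.2419×35.9 + 0.1804×100.2 + 0.2750×186.5 = 80.2569 per 1 000.
Ratio = 103.7797 ÷ 80.2569 = 1.29309.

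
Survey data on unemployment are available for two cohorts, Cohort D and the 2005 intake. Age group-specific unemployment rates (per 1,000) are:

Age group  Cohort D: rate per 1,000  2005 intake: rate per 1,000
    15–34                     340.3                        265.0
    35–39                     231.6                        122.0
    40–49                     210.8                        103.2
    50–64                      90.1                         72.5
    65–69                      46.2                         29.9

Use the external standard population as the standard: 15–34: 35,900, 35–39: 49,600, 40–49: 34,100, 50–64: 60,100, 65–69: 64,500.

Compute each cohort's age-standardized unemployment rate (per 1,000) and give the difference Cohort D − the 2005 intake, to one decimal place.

Standard total = 244,200; weights = 0.1470, 0.2031, 0.1396, 0.2461, 0.2641.
Cohort D: 0.1470×340.3 + 0.2031×231.6 + 0.1396×210.8 + 0.2461×90.1 + 0.2641×46.2 = 160.8817 per 1,000.
The 2005 intake: 0.1470×265.0 + 0.2031×122.0 + 0.1396×103.2 + 0.2461×72.5 + 0.2641×29.9 = 103.8887 per 1,000.
Difference = 160.8817 − 103.8887 = 56.9930.

57.0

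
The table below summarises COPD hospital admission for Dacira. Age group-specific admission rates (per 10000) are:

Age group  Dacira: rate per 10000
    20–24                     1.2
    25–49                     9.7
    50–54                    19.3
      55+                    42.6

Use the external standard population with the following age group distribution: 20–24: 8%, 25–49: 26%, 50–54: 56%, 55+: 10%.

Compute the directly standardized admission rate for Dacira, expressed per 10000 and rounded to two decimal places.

Standard weights: 0.08, 0.26, 0.56, 0.10.
Standardized rate: 0.0800×1.2 + 0.2600×9.7 + 0.5600×19.3 + 0.1000×42.6 = 17.6860 per 10000.

17.69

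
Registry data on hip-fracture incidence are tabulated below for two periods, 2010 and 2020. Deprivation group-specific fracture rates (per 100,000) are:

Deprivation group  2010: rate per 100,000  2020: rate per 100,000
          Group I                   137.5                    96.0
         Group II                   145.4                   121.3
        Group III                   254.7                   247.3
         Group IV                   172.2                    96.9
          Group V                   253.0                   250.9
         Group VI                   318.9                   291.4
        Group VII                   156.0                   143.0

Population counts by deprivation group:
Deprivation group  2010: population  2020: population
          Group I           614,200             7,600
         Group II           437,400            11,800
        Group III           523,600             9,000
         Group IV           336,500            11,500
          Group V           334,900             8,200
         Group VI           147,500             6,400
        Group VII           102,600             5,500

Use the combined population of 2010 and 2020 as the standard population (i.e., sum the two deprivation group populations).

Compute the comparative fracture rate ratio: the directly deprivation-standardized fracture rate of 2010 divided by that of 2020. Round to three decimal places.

1.172

Combined standard total = 2,556,700; weights = 0.2432, 0.1757, 0.2083, 0.1361, 0.1342, 0.0602, 0.0423.
2010: 0.2432×137.5 + 0.1757×145.4 + 0.2083×254.7 + 0.1361×172.2 + 0.1342×253.0 + 0.0602×318.9 + 0.0423×156.0 = 195.2269 per 100,000.
2020: 0.2432×96.0 + 0.1757×121.3 + 0.2083×247.3 + 0.1361×96.9 + 0.1342×250.9 + 0.0602×291.4 + 0.0423×143.0 = 166.6220 per 100,000.
Ratio = 195.2269 ÷ 166.6220 = 1.17168.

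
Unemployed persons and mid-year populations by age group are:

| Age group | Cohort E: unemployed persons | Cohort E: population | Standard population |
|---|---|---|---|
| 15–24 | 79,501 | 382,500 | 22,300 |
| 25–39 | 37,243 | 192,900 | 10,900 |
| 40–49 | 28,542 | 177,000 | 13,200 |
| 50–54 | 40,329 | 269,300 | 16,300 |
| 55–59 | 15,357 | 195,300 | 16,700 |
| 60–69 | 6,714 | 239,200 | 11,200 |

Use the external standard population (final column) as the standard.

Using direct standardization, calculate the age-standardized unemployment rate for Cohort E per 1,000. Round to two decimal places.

Age-specific rates per 1,000 for Cohort E: 207.846, 193.069, 161.254, 149.755, 78.633, 28.069.
Standard total = 90,600; weights = 0.2461, 0.1203, 0.1457, 0.1799, 0.1843, 0.1236.
Standardized rate: 0.2461×207.846 + 0.1203×193.069 + 0.1457×161.254 + 0.1799×149.755 + 0.1843×78.633 + 0.1236×28.069 = 142.7871 per 1,000.

142.79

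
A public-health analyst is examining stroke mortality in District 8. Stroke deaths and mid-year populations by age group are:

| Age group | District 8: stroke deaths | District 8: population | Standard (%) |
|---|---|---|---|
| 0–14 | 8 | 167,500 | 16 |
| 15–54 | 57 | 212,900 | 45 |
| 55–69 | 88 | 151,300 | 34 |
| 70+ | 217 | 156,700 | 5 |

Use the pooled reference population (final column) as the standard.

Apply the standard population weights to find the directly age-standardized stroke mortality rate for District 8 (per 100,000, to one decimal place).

39.5

Age-specific rates per 100,000 for District 8: 4.78, 26.77, 58.16, 138.48.
Standard weights: 0.16, 0.45, 0.34, 0.05.
Standardized rate: 0.1600×4.78 + 0.4500×26.77 + 0.3400×58.16 + 0.0500×138.48 = 39.5114 per 100,000.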